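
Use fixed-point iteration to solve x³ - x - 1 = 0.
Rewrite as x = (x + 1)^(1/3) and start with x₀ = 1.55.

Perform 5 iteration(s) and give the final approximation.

Equation: x³ - x - 1 = 0
Fixed-point form: x = (x + 1)^(1/3)
x₀ = 1.55

x_1 = g(1.550000) = 1.366197
x_2 = g(1.366197) = 1.332550
x_3 = g(1.332550) = 1.326204
x_4 = g(1.326204) = 1.325000
x_5 = g(1.325000) = 1.324772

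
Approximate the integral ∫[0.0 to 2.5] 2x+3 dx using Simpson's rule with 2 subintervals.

f(x) = 2x+3
a = 0.0, b = 2.5, n = 2
h = (b - a)/n = 1.250000

Simpson's rule: (h/3)[f(x₀) + 4f(x₁) + 2f(x₂) + ... + f(xₙ)]

x_0 = 0.0000, f(x_0) = 3.000000, coefficient = 1
x_1 = 1.2500, f(x_1) = 5.500000, coefficient = 4
x_2 = 2.5000, f(x_2) = 8.000000, coefficient = 1

I ≈ (1.250000/3) × 33.000000 = 13.750000
Exact value: 13.750000
Error: 0.000000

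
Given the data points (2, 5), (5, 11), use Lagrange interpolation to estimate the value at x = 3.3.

Lagrange interpolation formula:
P(x) = Σ yᵢ × Lᵢ(x)
where Lᵢ(x) = Π_{j≠i} (x - xⱼ)/(xᵢ - xⱼ)

L_0(3.3) = (3.3 - 5)/(2 - 5) = 0.566667
L_1(3.3) = (3.3 - 2)/(5 - 2) = 0.433333

P(3.3) = 5×L_0(3.3) + 11×L_1(3.3)
P(3.3) = 7.600000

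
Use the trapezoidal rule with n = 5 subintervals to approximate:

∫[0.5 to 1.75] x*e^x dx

f(x) = x*e^x
a = 0.5, b = 1.75, n = 5
h = (b - a)/n = 0.250000

Trapezoidal rule: (h/2)[f(x₀) + 2f(x₁) + 2f(x₂) + ... + f(xₙ)]

x_0 = 0.5000, f(x_0) = 0.824361, coefficient = 1
x_1 = 0.7500, f(x_1) = 1.587750, coefficient = 2
x_2 = 1.0000, f(x_2) = 2.718282, coefficient = 2
x_3 = 1.2500, f(x_3) = 4.362929, coefficient = 2
x_4 = 1.5000, f(x_4) = 6.722534, coefficient = 2
x_5 = 1.7500, f(x_5) = 10.070555, coefficient = 1

I ≈ (0.250000/2) × 41.677904 = 5.209738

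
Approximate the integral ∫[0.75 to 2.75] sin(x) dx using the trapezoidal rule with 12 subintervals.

f(x) = sin(x)
a = 0.75, b = 2.75, n = 12
h = (b - a)/n = 0.166667

Trapezoidal rule: (h/2)[f(x₀) + 2f(x₁) + 2f(x₂) + ... + f(xₙ)]

x_0 = 0.7500, f(x_0) = 0.681639, coefficient = 1
x_1 = 0.9167, f(x_1) = 0.793578, coefficient = 2
x_2 = 1.0833, f(x_2) = 0.883524, coefficient = 2
x_3 = 1.2500, f(x_3) = 0.948985, coefficient = 2
x_4 = 1.4167, f(x_4) = 0.988146, coefficient = 2
x_5 = 1.5833, f(x_5) = 0.999921, coefficient = 2
x_6 = 1.7500, f(x_6) = 0.983986, coefficient = 2
x_7 = 1.9167, f(x_7) = 0.940781, coefficient = 2
x_8 = 2.0833, f(x_8) = 0.871503, coefficient = 2
x_9 = 2.2500, f(x_9) = 0.778073, coefficient = 2
x_10 = 2.4167, f(x_10) = 0.663080, coefficient = 2
x_11 = 2.5833, f(x_11) = 0.529711, coefficient = 2
x_12 = 2.7500, f(x_12) = 0.381661, coefficient = 1

I ≈ (0.166667/2) × 19.825874 = 1.652156
Exact value: 1.655991
Error: 0.003835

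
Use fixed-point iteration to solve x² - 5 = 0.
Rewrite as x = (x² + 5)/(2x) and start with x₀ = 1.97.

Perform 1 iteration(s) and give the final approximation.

Equation: x² - 5 = 0
Fixed-point form: x = (x² + 5)/(2x)
x₀ = 1.97

x_1 = g(1.970000) = 2.254036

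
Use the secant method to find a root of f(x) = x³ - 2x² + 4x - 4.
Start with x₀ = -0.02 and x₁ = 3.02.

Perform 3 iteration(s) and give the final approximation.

f(x) = x³ - 2x² + 4x - 4
x₀ = -0.02, x₁ = 3.02

Secant formula: x_{n+1} = x_n - f(x_n)(x_n - x_{n-1})/(f(x_n) - f(x_{n-1}))

Iteration 1:
  f(-0.020000) = -4.080808
  f(3.020000) = 17.382808
  x_2 = 3.020000 - 17.382808×(3.020000 - (-0.020000))/(17.382808 - (-4.080808))
       = 0.557985
Iteration 2:
  f(3.020000) = 17.382808
  f(0.557985) = -2.217026
  x_3 = 0.557985 - (-2.217026)×(0.557985 - 3.020000)/(-2.217026 - 17.382808)
       = 0.836475
Iteration 3:
  f(0.557985) = -2.217026
  f(0.836475) = -1.468207
  x_4 = 0.836475 - (-1.468207)×(0.836475 - 0.557985)/(-1.468207 - (-2.217026))
       = 1.382509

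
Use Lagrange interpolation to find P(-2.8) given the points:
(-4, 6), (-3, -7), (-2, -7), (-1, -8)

Lagrange interpolation formula:
P(x) = Σ yᵢ × Lᵢ(x)
where Lᵢ(x) = Π_{j≠i} (x - xⱼ)/(xᵢ - xⱼ)

L_0(-2.8) = (-2.8 - (-3))/(-4 - (-3)) × (-2.8 - (-2))/(-4 - (-2)) × (-2.8 - (-1))/(-4 - (-1)) = -0.048000
L_1(-2.8) = (-2.8 - (-4))/(-3 - (-4)) × (-2.8 - (-2))/(-3 - (-2)) × (-2.8 - (-1))/(-3 - (-1)) = 0.864000
L_2(-2.8) = (-2.8 - (-4))/(-2 - (-4)) × (-2.8 - (-3))/(-2 - (-3)) × (-2.8 - (-1))/(-2 - (-1)) = 0.216000
L_3(-2.8) = (-2.8 - (-4))/(-1 - (-4)) × (-2.8 - (-3))/(-1 - (-3)) × (-2.8 - (-2))/(-1 - (-2)) = -0.032000

P(-2.8) = 6×L_0(-2.8) + (-7)×L_1(-2.8) + (-7)×L_2(-2.8) + (-8)×L_3(-2.8)
P(-2.8) = -7.592000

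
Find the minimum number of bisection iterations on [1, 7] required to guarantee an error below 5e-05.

We need (b-a)/2^n ≤ 5e-05
(7 - 1)/2^n ≤ 5e-05
6/2^n ≤ 5e-05
2^n ≥ 120000
n ≥ log₂(120000) = 16.87
n ≥ 17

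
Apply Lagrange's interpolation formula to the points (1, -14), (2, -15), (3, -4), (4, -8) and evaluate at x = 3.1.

Lagrange interpolation formula:
P(x) = Σ yᵢ × Lᵢ(x)
where Lᵢ(x) = Π_{j≠i} (x - xⱼ)/(xᵢ - xⱼ)

L_0(3.1) = (3.1 - 2)/(1 - 2) × (3.1 - 3)/(1 - 3) × (3.1 - 4)/(1 - 4) = 0.016500
L_1(3.1) = (3.1 - 1)/(2 - 1) × (3.1 - 3)/(2 - 3) × (3.1 - 4)/(2 - 4) = -0.094500
L_2(3.1) = (3.1 - 1)/(3 - 1) × (3.1 - 2)/(3 - 2) × (3.1 - 4)/(3 - 4) = 1.039500
L_3(3.1) = (3.1 - 1)/(4 - 1) × (3.1 - 2)/(4 - 2) × (3.1 - 3)/(4 - 3) = 0.038500

P(3.1) = (-14)×L_0(3.1) + (-15)×L_1(3.1) + (-4)×L_2(3.1) + (-8)×L_3(3.1)
P(3.1) = -3.279500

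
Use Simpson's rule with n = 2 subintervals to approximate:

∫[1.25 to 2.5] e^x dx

f(x) = e^x
a = 1.25, b = 2.5, n = 2
h = (b - a)/n = 0.625000

Simpson's rule: (h/3)[f(x₀) + 4f(x₁) + 2f(x₂) + ... + f(xₙ)]

x_0 = 1.2500, f(x_0) = 3.490343, coefficient = 1
x_1 = 1.8750, f(x_1) = 6.520819, coefficient = 4
x_2 = 2.5000, f(x_2) = 12.182494, coefficient = 1

I ≈ (0.625000/3) × 41.756113 = 8.699190
Exact value: 8.692151
Error: 0.007039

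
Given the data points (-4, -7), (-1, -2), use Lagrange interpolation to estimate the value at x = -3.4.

Lagrange interpolation formula:
P(x) = Σ yᵢ × Lᵢ(x)
where Lᵢ(x) = Π_{j≠i} (x - xⱼ)/(xᵢ - xⱼ)

L_0(-3.4) = (-3.4 - (-1))/(-4 - (-1)) = 0.800000
L_1(-3.4) = (-3.4 - (-4))/(-1 - (-4)) = 0.200000

P(-3.4) = (-7)×L_0(-3.4) + (-2)×L_1(-3.4)
P(-3.4) = -6.000000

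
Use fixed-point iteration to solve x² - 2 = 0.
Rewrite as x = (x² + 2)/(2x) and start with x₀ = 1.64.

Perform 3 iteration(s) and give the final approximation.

Equation: x² - 2 = 0
Fixed-point form: x = (x² + 2)/(2x)
x₀ = 1.64

x_1 = g(1.640000) = 1.429756
x_2 = g(1.429756) = 1.414298
x_3 = g(1.414298) = 1.414214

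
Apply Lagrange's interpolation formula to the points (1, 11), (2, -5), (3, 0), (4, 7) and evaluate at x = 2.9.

Lagrange interpolation formula:
P(x) = Σ yᵢ × Lᵢ(x)
where Lᵢ(x) = Π_{j≠i} (x - xⱼ)/(xᵢ - xⱼ)

L_0(2.9) = (2.9 - 2)/(1 - 2) × (2.9 - 3)/(1 - 3) × (2.9 - 4)/(1 - 4) = -0.016500
L_1(2.9) = (2.9 - 1)/(2 - 1) × (2.9 - 3)/(2 - 3) × (2.9 - 4)/(2 - 4) = 0.104500
L_2(2.9) = (2.9 - 1)/(3 - 1) × (2.9 - 2)/(3 - 2) × (2.9 - 4)/(3 - 4) = 0.940500
L_3(2.9) = (2.9 - 1)/(4 - 1) × (2.9 - 2)/(4 - 2) × (2.9 - 3)/(4 - 3) = -0.028500

P(2.9) = 11×L_0(2.9) + (-5)×L_1(2.9) + 0×L_2(2.9) + 7×L_3(2.9)
P(2.9) = -0.903500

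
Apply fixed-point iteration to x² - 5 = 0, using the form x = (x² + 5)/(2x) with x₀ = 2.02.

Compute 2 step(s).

Equation: x² - 5 = 0
Fixed-point form: x = (x² + 5)/(2x)
x₀ = 2.02

x_1 = g(2.020000) = 2.247624
x_2 = g(2.247624) = 2.236098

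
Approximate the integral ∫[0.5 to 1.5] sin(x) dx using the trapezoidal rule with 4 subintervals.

f(x) = sin(x)
a = 0.5, b = 1.5, n = 4
h = (b - a)/n = 0.250000

Trapezoidal rule: (h/2)[f(x₀) + 2f(x₁) + 2f(x₂) + ... + f(xₙ)]

x_0 = 0.5000, f(x_0) = 0.479426, coefficient = 1
x_1 = 0.7500, f(x_1) = 0.681639, coefficient = 2
x_2 = 1.0000, f(x_2) = 0.841471, coefficient = 2
x_3 = 1.2500, f(x_3) = 0.948985, coefficient = 2
x_4 = 1.5000, f(x_4) = 0.997495, coefficient = 1

I ≈ (0.250000/2) × 6.421109 = 0.802639
Exact value: 0.806845
Error: 0.004207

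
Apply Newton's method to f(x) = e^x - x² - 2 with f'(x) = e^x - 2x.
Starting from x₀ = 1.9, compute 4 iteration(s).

f(x) = e^x - x² - 2
f'(x) = e^x - 2x
x₀ = 1.9

Newton-Raphson formula: x_{n+1} = x_n - f(x_n)/f'(x_n)

Iteration 1:
  f(1.900000) = 1.075894
  f'(1.900000) = 2.885894
  x_1 = 1.900000 - 1.075894/2.885894 = 1.527189
Iteration 2:
  f(1.527189) = 0.272906
  f'(1.527189) = 1.550834
  x_2 = 1.527189 - 0.272906/1.550834 = 1.351215
Iteration 3:
  f(1.351215) = 0.036333
  f'(1.351215) = 1.159684
  x_3 = 1.351215 - 0.036333/1.159684 = 1.319885
Iteration 4:
  f(1.319885) = 0.000894
  f'(1.319885) = 1.103221
  x_4 = 1.319885 - 0.000894/1.103221 = 1.319074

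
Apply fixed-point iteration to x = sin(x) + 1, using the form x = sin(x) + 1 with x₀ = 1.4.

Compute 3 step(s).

Equation: x = sin(x) + 1
Fixed-point form: x = sin(x) + 1
x₀ = 1.4

x_1 = g(1.400000) = 1.985450
x_2 = g(1.985450) = 1.915256
x_3 = g(1.915256) = 1.941258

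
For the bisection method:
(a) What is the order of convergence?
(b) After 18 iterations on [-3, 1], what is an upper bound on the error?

(a) Bisection has linear (order 1) convergence; the error is halved each step.

(b) Error bound = (b-a)/2^n = (1 - (-3))/2^{18}
    = 4/2^{18}

(a) 1 (linear); (b) error ≤ 1.53e-05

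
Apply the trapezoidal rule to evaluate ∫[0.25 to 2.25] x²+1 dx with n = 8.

f(x) = x²+1
a = 0.25, b = 2.25, n = 8
h = (b - a)/n = 0.250000

Trapezoidal rule: (h/2)[f(x₀) + 2f(x₁) + 2f(x₂) + ... + f(xₙ)]

x_0 = 0.2500, f(x_0) = 1.062500, coefficient = 1
x_1 = 0.5000, f(x_1) = 1.250000, coefficient = 2
x_2 = 0.7500, f(x_2) = 1.562500, coefficient = 2
x_3 = 1.0000, f(x_3) = 2.000000, coefficient = 2
x_4 = 1.2500, f(x_4) = 2.562500, coefficient = 2
x_5 = 1.5000, f(x_5) = 3.250000, coefficient = 2
x_6 = 1.7500, f(x_6) = 4.062500, coefficient = 2
x_7 = 2.0000, f(x_7) = 5.000000, coefficient = 2
x_8 = 2.2500, f(x_8) = 6.062500, coefficient = 1

I ≈ (0.250000/2) × 46.500000 = 5.812500
Exact value: 5.791667
Error: 0.020833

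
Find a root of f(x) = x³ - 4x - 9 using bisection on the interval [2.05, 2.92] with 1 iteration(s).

f(x) = x³ - 4x - 9
Initial interval: [2.05, 2.92]

Iteration 1:
  c_1 = (2.050000 + 2.920000)/2 = 2.485000
  f(c_1) = f(2.485000) = -3.594566
  f(a) × f(c) ≥ 0, new interval: [2.485000, 2.920000]

After 1 iteration(s), the approximation is c_1 = 2.485000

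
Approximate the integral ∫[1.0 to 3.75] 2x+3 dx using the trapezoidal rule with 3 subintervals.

f(x) = 2x+3
a = 1.0, b = 3.75, n = 3
h = (b - a)/n = 0.916667

Trapezoidal rule: (h/2)[f(x₀) + 2f(x₁) + 2f(x₂) + ... + f(xₙ)]

x_0 = 1.0000, f(x_0) = 5.000000, coefficient = 1
x_1 = 1.9167, f(x_1) = 6.833333, coefficient = 2
x_2 = 2.8333, f(x_2) = 8.666667, coefficient = 2
x_3 = 3.7500, f(x_3) = 10.500000, coefficient = 1

I ≈ (0.916667/2) × 46.500000 = 21.312500
Exact value: 21.312500
Error: 0.000000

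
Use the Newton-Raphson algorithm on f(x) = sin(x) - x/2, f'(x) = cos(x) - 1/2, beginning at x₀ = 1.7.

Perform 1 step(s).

f(x) = sin(x) - x/2
f'(x) = cos(x) - 1/2
x₀ = 1.7

Newton-Raphson formula: x_{n+1} = x_n - f(x_n)/f'(x_n)

Iteration 1:
  f(1.700000) = 0.141665
  f'(1.700000) = -0.628844
  x_1 = 1.700000 - 0.141665/(-0.628844) = 1.925278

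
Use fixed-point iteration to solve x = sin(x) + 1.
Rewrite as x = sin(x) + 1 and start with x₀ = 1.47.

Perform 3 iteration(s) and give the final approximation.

Equation: x = sin(x) + 1
Fixed-point form: x = sin(x) + 1
x₀ = 1.47

x_1 = g(1.470000) = 1.994924
x_2 = g(1.994924) = 1.911398
x_3 = g(1.911398) = 1.942554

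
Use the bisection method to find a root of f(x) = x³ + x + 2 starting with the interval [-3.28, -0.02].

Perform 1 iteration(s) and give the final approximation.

f(x) = x³ + x + 2
Initial interval: [-3.28, -0.02]

Iteration 1:
  c_1 = (-3.280000 + (-0.020000))/2 = -1.650000
  f(c_1) = f(-1.650000) = -4.142125
  f(a) × f(c) ≥ 0, new interval: [-1.650000, -0.020000]

After 1 iteration(s), the approximation is c_1 = -1.650000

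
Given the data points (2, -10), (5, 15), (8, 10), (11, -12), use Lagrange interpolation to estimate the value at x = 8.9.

Lagrange interpolation formula:
P(x) = Σ yᵢ × Lᵢ(x)
where Lᵢ(x) = Π_{j≠i} (x - xⱼ)/(xᵢ - xⱼ)

L_0(8.9) = (8.9 - 5)/(2 - 5) × (8.9 - 8)/(2 - 8) × (8.9 - 11)/(2 - 11) = 0.045500
L_1(8.9) = (8.9 - 2)/(5 - 2) × (8.9 - 8)/(5 - 8) × (8.9 - 11)/(5 - 11) = -0.241500
L_2(8.9) = (8.9 - 2)/(8 - 2) × (8.9 - 5)/(8 - 5) × (8.9 - 11)/(8 - 11) = 1.046500
L_3(8.9) = (8.9 - 2)/(11 - 2) × (8.9 - 5)/(11 - 5) × (8.9 - 8)/(11 - 8) = 0.149500

P(8.9) = (-10)×L_0(8.9) + 15×L_1(8.9) + 10×L_2(8.9) + (-12)×L_3(8.9)
P(8.9) = 4.593500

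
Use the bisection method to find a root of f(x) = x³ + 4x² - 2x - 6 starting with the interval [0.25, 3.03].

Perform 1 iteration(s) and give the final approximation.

f(x) = x³ + 4x² - 2x - 6
Initial interval: [0.25, 3.03]

Iteration 1:
  c_1 = (0.250000 + 3.030000)/2 = 1.640000
  f(c_1) = f(1.640000) = 5.889344
  f(a) × f(c) < 0, new interval: [0.250000, 1.640000]

After 1 iteration(s), the approximation is c_1 = 1.640000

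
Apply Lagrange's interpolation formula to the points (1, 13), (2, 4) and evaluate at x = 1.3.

Lagrange interpolation formula:
P(x) = Σ yᵢ × Lᵢ(x)
where Lᵢ(x) = Π_{j≠i} (x - xⱼ)/(xᵢ - xⱼ)

L_0(1.3) = (1.3 - 2)/(1 - 2) = 0.700000
L_1(1.3) = (1.3 - 1)/(2 - 1) = 0.300000

P(1.3) = 13×L_0(1.3) + 4×L_1(1.3)
P(1.3) = 10.300000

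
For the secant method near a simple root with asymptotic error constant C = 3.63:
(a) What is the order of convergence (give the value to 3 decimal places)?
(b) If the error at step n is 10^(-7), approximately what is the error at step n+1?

(a) Secant method has superlinear convergence with order φ = (1+√5)/2 ≈ 1.618.
    This means |e_{n+1}| ≈ C|e_n|^1.618.

(b) With |e_n| = 10^(-7) and C = 3.63:
    |e_{n+1}| ≈ 3.63 × (10^(-7))^1.618 = 3.63 × 10^(-11.33)

(a) ≈ 1.618 (golden ratio); (b) |e_{n+1}| ≈ 1.713e-11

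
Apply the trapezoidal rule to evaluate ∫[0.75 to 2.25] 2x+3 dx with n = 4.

f(x) = 2x+3
a = 0.75, b = 2.25, n = 4
h = (b - a)/n = 0.375000

Trapezoidal rule: (h/2)[f(x₀) + 2f(x₁) + 2f(x₂) + ... + f(xₙ)]

x_0 = 0.7500, f(x_0) = 4.500000, coefficient = 1
x_1 = 1.1250, f(x_1) = 5.250000, coefficient = 2
x_2 = 1.5000, f(x_2) = 6.000000, coefficient = 2
x_3 = 1.8750, f(x_3) = 6.750000, coefficient = 2
x_4 = 2.2500, f(x_4) = 7.500000, coefficient = 1

I ≈ (0.375000/2) × 48.000000 = 9.000000
Exact value: 9.000000
Error: 0.000000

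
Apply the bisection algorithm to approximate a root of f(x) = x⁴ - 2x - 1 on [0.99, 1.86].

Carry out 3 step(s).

f(x) = x⁴ - 2x - 1
Initial interval: [0.99, 1.86]

Iteration 1:
  c_1 = (0.990000 + 1.860000)/2 = 1.425000
  f(c_1) = f(1.425000) = 0.273438
  f(a) × f(c) < 0, new interval: [0.990000, 1.425000]
Iteration 2:
  c_2 = (0.990000 + 1.425000)/2 = 1.207500
  f(c_2) = f(1.207500) = -1.289072
  f(a) × f(c) ≥ 0, new interval: [1.207500, 1.425000]
Iteration 3:
  c_3 = (1.207500 + 1.425000)/2 = 1.316250
  f(c_3) = f(1.316250) = -0.630895
  f(a) × f(c) ≥ 0, new interval: [1.316250, 1.425000]

After 3 iteration(s), the approximation is c_3 = 1.316250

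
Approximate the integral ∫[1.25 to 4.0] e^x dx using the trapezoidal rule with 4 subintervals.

f(x) = e^x
a = 1.25, b = 4.0, n = 4
h = (b - a)/n = 0.687500

Trapezoidal rule: (h/2)[f(x₀) + 2f(x₁) + 2f(x₂) + ... + f(xₙ)]

x_0 = 1.2500, f(x_0) = 3.490343, coefficient = 1
x_1 = 1.9375, f(x_1) = 6.941376, coefficient = 2
x_2 = 2.6250, f(x_2) = 13.804574, coefficient = 2
x_3 = 3.3125, f(x_3) = 27.453674, coefficient = 2
x_4 = 4.0000, f(x_4) = 54.598150, coefficient = 1

I ≈ (0.687500/2) × 154.487741 = 53.105161
Exact value: 51.107807
Error: 1.997354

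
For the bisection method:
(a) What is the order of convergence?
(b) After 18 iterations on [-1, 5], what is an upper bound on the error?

(a) Bisection has linear (order 1) convergence; the error is halved each step.

(b) Error bound = (b-a)/2^n = (5 - (-1))/2^{18}
    = 6/2^{18}

(a) 1 (linear); (b) error ≤ 2.29e-05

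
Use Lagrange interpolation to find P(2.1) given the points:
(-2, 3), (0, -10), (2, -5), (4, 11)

Lagrange interpolation formula:
P(x) = Σ yᵢ × Lᵢ(x)
where Lᵢ(x) = Π_{j≠i} (x - xⱼ)/(xᵢ - xⱼ)

L_0(2.1) = (2.1 - 0)/(-2 - 0) × (2.1 - 2)/(-2 - 2) × (2.1 - 4)/(-2 - 4) = 0.008313
L_1(2.1) = (2.1 - (-2))/(0 - (-2)) × (2.1 - 2)/(0 - 2) × (2.1 - 4)/(0 - 4) = -0.048688
L_2(2.1) = (2.1 - (-2))/(2 - (-2)) × (2.1 - 0)/(2 - 0) × (2.1 - 4)/(2 - 4) = 1.022437
L_3(2.1) = (2.1 - (-2))/(4 - (-2)) × (2.1 - 0)/(4 - 0) × (2.1 - 2)/(4 - 2) = 0.017938

P(2.1) = 3×L_0(2.1) + (-10)×L_1(2.1) + (-5)×L_2(2.1) + 11×L_3(2.1)
P(2.1) = -4.403062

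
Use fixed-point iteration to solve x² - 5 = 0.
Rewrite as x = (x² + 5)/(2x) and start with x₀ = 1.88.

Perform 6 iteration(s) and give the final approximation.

Equation: x² - 5 = 0
Fixed-point form: x = (x² + 5)/(2x)
x₀ = 1.88

x_1 = g(1.880000) = 2.269787
x_2 = g(2.269787) = 2.236318
x_3 = g(2.236318) = 2.236068
x_4 = g(2.236068) = 2.236068
x_5 = g(2.236068) = 2.236068
x_6 = g(2.236068) = 2.236068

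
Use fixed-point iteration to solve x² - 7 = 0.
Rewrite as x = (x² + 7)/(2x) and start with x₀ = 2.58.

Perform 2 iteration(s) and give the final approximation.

Equation: x² - 7 = 0
Fixed-point form: x = (x² + 7)/(2x)
x₀ = 2.58

x_1 = g(2.580000) = 2.646589
x_2 = g(2.646589) = 2.645751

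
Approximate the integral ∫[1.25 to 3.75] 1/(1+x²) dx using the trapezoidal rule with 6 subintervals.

f(x) = 1/(1+x²)
a = 1.25, b = 3.75, n = 6
h = (b - a)/n = 0.416667

Trapezoidal rule: (h/2)[f(x₀) + 2f(x₁) + 2f(x₂) + ... + f(xₙ)]

x_0 = 1.2500, f(x_0) = 0.390244, coefficient = 1
x_1 = 1.6667, f(x_1) = 0.264706, coefficient = 2
x_2 = 2.0833, f(x_2) = 0.187256, coefficient = 2
x_3 = 2.5000, f(x_3) = 0.137931, coefficient = 2
x_4 = 2.9167, f(x_4) = 0.105186, coefficient = 2
x_5 = 3.3333, f(x_5) = 0.082569, coefficient = 2
x_6 = 3.7500, f(x_6) = 0.066390, coefficient = 1

I ≈ (0.416667/2) × 2.011930 = 0.419152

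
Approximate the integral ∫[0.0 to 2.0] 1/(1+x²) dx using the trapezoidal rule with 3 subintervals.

f(x) = 1/(1+x²)
a = 0.0, b = 2.0, n = 3
h = (b - a)/n = 0.666667

Trapezoidal rule: (h/2)[f(x₀) + 2f(x₁) + 2f(x₂) + ... + f(xₙ)]

x_0 = 0.0000, f(x_0) = 1.000000, coefficient = 1
x_1 = 0.6667, f(x_1) = 0.692308, coefficient = 2
x_2 = 1.3333, f(x_2) = 0.360000, coefficient = 2
x_3 = 2.0000, f(x_3) = 0.200000, coefficient = 1

I ≈ (0.666667/2) × 3.304615 = 1.101538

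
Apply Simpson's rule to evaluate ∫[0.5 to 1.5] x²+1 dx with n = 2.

f(x) = x²+1
a = 0.5, b = 1.5, n = 2
h = (b - a)/n = 0.500000

Simpson's rule: (h/3)[f(x₀) + 4f(x₁) + 2f(x₂) + ... + f(xₙ)]

x_0 = 0.5000, f(x_0) = 1.250000, coefficient = 1
x_1 = 1.0000, f(x_1) = 2.000000, coefficient = 4
x_2 = 1.5000, f(x_2) = 3.250000, coefficient = 1

I ≈ (0.500000/3) × 12.500000 = 2.083333
Exact value: 2.083333
Error: 0.000000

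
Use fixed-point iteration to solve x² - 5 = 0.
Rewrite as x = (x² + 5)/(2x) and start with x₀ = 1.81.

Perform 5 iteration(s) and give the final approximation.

Equation: x² - 5 = 0
Fixed-point form: x = (x² + 5)/(2x)
x₀ = 1.81

x_1 = g(1.810000) = 2.286215
x_2 = g(2.286215) = 2.236618
x_3 = g(2.236618) = 2.236068
x_4 = g(2.236068) = 2.236068
x_5 = g(2.236068) = 2.236068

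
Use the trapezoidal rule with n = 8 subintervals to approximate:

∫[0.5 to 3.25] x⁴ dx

f(x) = x⁴
a = 0.5, b = 3.25, n = 8
h = (b - a)/n = 0.343750

Trapezoidal rule: (h/2)[f(x₀) + 2f(x₁) + 2f(x₂) + ... + f(xₙ)]

x_0 = 0.5000, f(x_0) = 0.062500, coefficient = 1
x_1 = 0.8438, f(x_1) = 0.506822, coefficient = 2
x_2 = 1.1875, f(x_2) = 1.988541, coefficient = 2
x_3 = 1.5312, f(x_3) = 5.497743, coefficient = 2
x_4 = 1.8750, f(x_4) = 12.359619, coefficient = 2
x_5 = 2.2188, f(x_5) = 24.234468, coefficient = 2
x_6 = 2.5625, f(x_6) = 43.117691, coefficient = 2
x_7 = 2.9062, f(x_7) = 71.339799, coefficient = 2
x_8 = 3.2500, f(x_8) = 111.566406, coefficient = 1

I ≈ (0.343750/2) × 429.718269 = 73.857828
Exact value: 72.511914
Error: 1.345913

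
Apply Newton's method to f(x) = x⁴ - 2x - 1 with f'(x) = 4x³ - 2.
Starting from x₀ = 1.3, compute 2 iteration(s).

f(x) = x⁴ - 2x - 1
f'(x) = 4x³ - 2
x₀ = 1.3

Newton-Raphson formula: x_{n+1} = x_n - f(x_n)/f'(x_n)

Iteration 1:
  f(1.300000) = -0.743900
  f'(1.300000) = 6.788000
  x_1 = 1.300000 - (-0.743900)/6.788000 = 1.409590
Iteration 2:
  f(1.409590) = 0.128771
  f'(1.409590) = 9.203116
  x_2 = 1.409590 - 0.128771/9.203116 = 1.395598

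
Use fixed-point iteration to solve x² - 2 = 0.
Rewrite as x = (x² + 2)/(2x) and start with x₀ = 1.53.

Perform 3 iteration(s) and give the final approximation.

Equation: x² - 2 = 0
Fixed-point form: x = (x² + 2)/(2x)
x₀ = 1.53

x_1 = g(1.530000) = 1.418595
x_2 = g(1.418595) = 1.414220
x_3 = g(1.414220) = 1.414214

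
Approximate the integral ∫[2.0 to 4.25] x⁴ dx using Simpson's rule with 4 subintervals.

f(x) = x⁴
a = 2.0, b = 4.25, n = 4
h = (b - a)/n = 0.562500

Simpson's rule: (h/3)[f(x₀) + 4f(x₁) + 2f(x₂) + ... + f(xₙ)]

x_0 = 2.0000, f(x_0) = 16.000000, coefficient = 1
x_1 = 2.5625, f(x_1) = 43.117691, coefficient = 4
x_2 = 3.1250, f(x_2) = 95.367432, coefficient = 2
x_3 = 3.6875, f(x_3) = 184.896255, coefficient = 4
x_4 = 4.2500, f(x_4) = 326.253906, coefficient = 1

I ≈ (0.562500/3) × 1445.044556 = 270.945854
Exact value: 270.915820
Error: 0.030034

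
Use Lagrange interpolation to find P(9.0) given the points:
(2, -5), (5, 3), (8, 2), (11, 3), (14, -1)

Lagrange interpolation formula:
P(x) = Σ yᵢ × Lᵢ(x)
where Lᵢ(x) = Π_{j≠i} (x - xⱼ)/(xᵢ - xⱼ)

L_0(9.0) = (9.0 - 5)/(2 - 5) × (9.0 - 8)/(2 - 8) × (9.0 - 11)/(2 - 11) × (9.0 - 14)/(2 - 14) = 0.020576
L_1(9.0) = (9.0 - 2)/(5 - 2) × (9.0 - 8)/(5 - 8) × (9.0 - 11)/(5 - 11) × (9.0 - 14)/(5 - 14) = -0.144033
L_2(9.0) = (9.0 - 2)/(8 - 2) × (9.0 - 5)/(8 - 5) × (9.0 - 11)/(8 - 11) × (9.0 - 14)/(8 - 14) = 0.864198
L_3(9.0) = (9.0 - 2)/(11 - 2) × (9.0 - 5)/(11 - 5) × (9.0 - 8)/(11 - 8) × (9.0 - 14)/(11 - 14) = 0.288066
L_4(9.0) = (9.0 - 2)/(14 - 2) × (9.0 - 5)/(14 - 5) × (9.0 - 8)/(14 - 8) × (9.0 - 11)/(14 - 11) = -0.028807

P(9.0) = (-5)×L_0(9.0) + 3×L_1(9.0) + 2×L_2(9.0) + 3×L_3(9.0) + (-1)×L_4(9.0)
P(9.0) = 2.086420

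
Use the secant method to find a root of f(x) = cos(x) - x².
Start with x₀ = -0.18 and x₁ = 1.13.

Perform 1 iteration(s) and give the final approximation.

f(x) = cos(x) - x²
x₀ = -0.18, x₁ = 1.13

Secant formula: x_{n+1} = x_n - f(x_n)(x_n - x_{n-1})/(f(x_n) - f(x_{n-1}))

Iteration 1:
  f(-0.180000) = 0.951444
  f(1.130000) = -0.850240
  x_2 = 1.130000 - (-0.850240)×(1.130000 - (-0.180000))/(-0.850240 - 0.951444)
       = 0.511792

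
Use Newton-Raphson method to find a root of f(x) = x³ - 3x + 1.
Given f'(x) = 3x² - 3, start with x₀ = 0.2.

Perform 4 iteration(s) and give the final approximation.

f(x) = x³ - 3x + 1
f'(x) = 3x² - 3
x₀ = 0.2

Newton-Raphson formula: x_{n+1} = x_n - f(x_n)/f'(x_n)

Iteration 1:
  f(0.200000) = 0.408000
  f'(0.200000) = -2.880000
  x_1 = 0.200000 - 0.408000/(-2.880000) = 0.341667
Iteration 2:
  f(0.341667) = 0.014885
  f'(0.341667) = -2.649792
  x_2 = 0.341667 - 0.014885/(-2.649792) = 0.347284
Iteration 3:
  f(0.347284) = 0.000033
  f'(0.347284) = -2.638181
  x_3 = 0.347284 - 0.000033/(-2.638181) = 0.347296
Iteration 4:
  f(0.347296) = 0.000000
  f'(0.347296) = -2.638156
  x_4 = 0.347296 - 0.000000/(-2.638156) = 0.347296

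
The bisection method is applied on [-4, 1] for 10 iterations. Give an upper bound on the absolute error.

Bisection error bound: |error| ≤ (b-a)/2^n
|error| ≤ (1 - (-4))/2^10 = 5/2^10
|error| ≤ 0.0048828125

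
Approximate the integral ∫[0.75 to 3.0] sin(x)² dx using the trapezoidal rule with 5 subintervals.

f(x) = sin(x)²
a = 0.75, b = 3.0, n = 5
h = (b - a)/n = 0.450000

Trapezoidal rule: (h/2)[f(x₀) + 2f(x₁) + 2f(x₂) + ... + f(xₙ)]

x_0 = 0.7500, f(x_0) = 0.464631, coefficient = 1
x_1 = 1.2000, f(x_1) = 0.868697, coefficient = 2
x_2 = 1.6500, f(x_2) = 0.993740, coefficient = 2
x_3 = 2.1000, f(x_3) = 0.745130, coefficient = 2
x_4 = 2.5500, f(x_4) = 0.311011, coefficient = 2
x_5 = 3.0000, f(x_5) = 0.019915, coefficient = 1

I ≈ (0.450000/2) × 6.321703 = 1.422383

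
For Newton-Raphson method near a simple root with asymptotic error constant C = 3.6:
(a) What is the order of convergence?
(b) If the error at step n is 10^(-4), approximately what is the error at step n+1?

(a) Newton-Raphson has quadratic (order 2) convergence near simple roots.
    This means |e_{n+1}| ≈ C|e_n|².

(b) With |e_n| = 10^(-4) and C = 3.6:
    |e_{n+1}| ≈ 3.6 × (10^(-4))² = 3.6 × 10^(-8)

(a) 2 (quadratic); (b) |e_{n+1}| ≈ 3.600e-08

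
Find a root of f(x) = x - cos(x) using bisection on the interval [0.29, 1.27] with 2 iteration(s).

f(x) = x - cos(x)
Initial interval: [0.29, 1.27]

Iteration 1:
  c_1 = (0.290000 + 1.270000)/2 = 0.780000
  f(c_1) = f(0.780000) = 0.069086
  f(a) × f(c) < 0, new interval: [0.290000, 0.780000]
Iteration 2:
  c_2 = (0.290000 + 0.780000)/2 = 0.535000
  f(c_2) = f(0.535000) = -0.325269
  f(a) × f(c) ≥ 0, new interval: [0.535000, 0.780000]

After 2 iteration(s), the approximation is c_2 = 0.535000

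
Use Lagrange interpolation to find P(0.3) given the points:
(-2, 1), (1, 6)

Lagrange interpolation formula:
P(x) = Σ yᵢ × Lᵢ(x)
where Lᵢ(x) = Π_{j≠i} (x - xⱼ)/(xᵢ - xⱼ)

L_0(0.3) = (0.3 - 1)/(-2 - 1) = 0.233333
L_1(0.3) = (0.3 - (-2))/(1 - (-2)) = 0.766667

P(0.3) = 1×L_0(0.3) + 6×L_1(0.3)
P(0.3) = 4.833333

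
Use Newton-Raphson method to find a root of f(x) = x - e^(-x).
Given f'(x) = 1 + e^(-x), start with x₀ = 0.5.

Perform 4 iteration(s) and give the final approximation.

f(x) = x - e^(-x)
f'(x) = 1 + e^(-x)
x₀ = 0.5

Newton-Raphson formula: x_{n+1} = x_n - f(x_n)/f'(x_n)

Iteration 1:
  f(0.500000) = -0.106531
  f'(0.500000) = 1.606531
  x_1 = 0.500000 - (-0.106531)/1.606531 = 0.566311
Iteration 2:
  f(0.566311) = -0.001305
  f'(0.566311) = 1.567616
  x_2 = 0.566311 - (-0.001305)/1.567616 = 0.567143
Iteration 3:
  f(0.567143) = 0.000000
  f'(0.567143) = 1.567143
  x_3 = 0.567143 - 0.000000/1.567143 = 0.567143
Iteration 4:
  f(0.567143) = 0.000000
  f'(0.567143) = 1.567143
  x_4 = 0.567143 - 0.000000/1.567143 = 0.567143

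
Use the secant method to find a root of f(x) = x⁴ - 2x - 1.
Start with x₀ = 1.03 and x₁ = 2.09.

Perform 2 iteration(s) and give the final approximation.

f(x) = x⁴ - 2x - 1
x₀ = 1.03, x₁ = 2.09

Secant formula: x_{n+1} = x_n - f(x_n)(x_n - x_{n-1})/(f(x_n) - f(x_{n-1}))

Iteration 1:
  f(1.030000) = -1.934491
  f(2.090000) = 13.900298
  x_2 = 2.090000 - 13.900298×(2.090000 - 1.030000)/(13.900298 - (-1.934491))
       = 1.159497
Iteration 2:
  f(2.090000) = 13.900298
  f(1.159497) = -1.511492
  x_3 = 1.159497 - (-1.511492)×(1.159497 - 2.090000)/(-1.511492 - 13.900298)
       = 1.250755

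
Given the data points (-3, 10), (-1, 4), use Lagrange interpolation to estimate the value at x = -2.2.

Lagrange interpolation formula:
P(x) = Σ yᵢ × Lᵢ(x)
where Lᵢ(x) = Π_{j≠i} (x - xⱼ)/(xᵢ - xⱼ)

L_0(-2.2) = (-2.2 - (-1))/(-3 - (-1)) = 0.600000
L_1(-2.2) = (-2.2 - (-3))/(-1 - (-3)) = 0.400000

P(-2.2) = 10×L_0(-2.2) + 4×L_1(-2.2)
P(-2.2) = 7.600000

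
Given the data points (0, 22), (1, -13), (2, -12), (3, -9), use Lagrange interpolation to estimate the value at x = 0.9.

Lagrange interpolation formula:
P(x) = Σ yᵢ × Lᵢ(x)
where Lᵢ(x) = Π_{j≠i} (x - xⱼ)/(xᵢ - xⱼ)

L_0(0.9) = (0.9 - 1)/(0 - 1) × (0.9 - 2)/(0 - 2) × (0.9 - 3)/(0 - 3) = 0.038500
L_1(0.9) = (0.9 - 0)/(1 - 0) × (0.9 - 2)/(1 - 2) × (0.9 - 3)/(1 - 3) = 1.039500
L_2(0.9) = (0.9 - 0)/(2 - 0) × (0.9 - 1)/(2 - 1) × (0.9 - 3)/(2 - 3) = -0.094500
L_3(0.9) = (0.9 - 0)/(3 - 0) × (0.9 - 1)/(3 - 1) × (0.9 - 2)/(3 - 2) = 0.016500

P(0.9) = 22×L_0(0.9) + (-13)×L_1(0.9) + (-12)×L_2(0.9) + (-9)×L_3(0.9)
P(0.9) = -11.681000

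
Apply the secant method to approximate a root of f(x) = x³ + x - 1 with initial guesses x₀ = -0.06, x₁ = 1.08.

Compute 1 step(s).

f(x) = x³ + x - 1
x₀ = -0.06, x₁ = 1.08

Secant formula: x_{n+1} = x_n - f(x_n)(x_n - x_{n-1})/(f(x_n) - f(x_{n-1}))

Iteration 1:
  f(-0.060000) = -1.060216
  f(1.080000) = 1.339712
  x_2 = 1.080000 - 1.339712×(1.080000 - (-0.060000))/(1.339712 - (-1.060216))
       = 0.443618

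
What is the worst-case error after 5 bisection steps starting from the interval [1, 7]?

Bisection error bound: |error| ≤ (b-a)/2^n
|error| ≤ (7 - 1)/2^5 = 6/2^5
|error| ≤ 0.1875000000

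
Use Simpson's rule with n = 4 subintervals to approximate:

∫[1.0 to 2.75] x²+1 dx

f(x) = x²+1
a = 1.0, b = 2.75, n = 4
h = (b - a)/n = 0.437500

Simpson's rule: (h/3)[f(x₀) + 4f(x₁) + 2f(x₂) + ... + f(xₙ)]

x_0 = 1.0000, f(x_0) = 2.000000, coefficient = 1
x_1 = 1.4375, f(x_1) = 3.066406, coefficient = 4
x_2 = 1.8750, f(x_2) = 4.515625, coefficient = 2
x_3 = 2.3125, f(x_3) = 6.347656, coefficient = 4
x_4 = 2.7500, f(x_4) = 8.562500, coefficient = 1

I ≈ (0.437500/3) × 57.250000 = 8.348958
Exact value: 8.348958
Error: 0.000000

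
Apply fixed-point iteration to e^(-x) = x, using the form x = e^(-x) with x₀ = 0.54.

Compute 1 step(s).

Equation: e^(-x) = x
Fixed-point form: x = e^(-x)
x₀ = 0.54

x_1 = g(0.540000) = 0.582748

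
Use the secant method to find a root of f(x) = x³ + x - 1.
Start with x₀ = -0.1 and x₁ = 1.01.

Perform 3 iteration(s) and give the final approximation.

f(x) = x³ + x - 1
x₀ = -0.1, x₁ = 1.01

Secant formula: x_{n+1} = x_n - f(x_n)(x_n - x_{n-1})/(f(x_n) - f(x_{n-1}))

Iteration 1:
  f(-0.100000) = -1.101000
  f(1.010000) = 1.040301
  x_2 = 1.010000 - 1.040301×(1.010000 - (-0.100000))/(1.040301 - (-1.101000))
       = 0.470732
Iteration 2:
  f(1.010000) = 1.040301
  f(0.470732) = -0.424958
  x_3 = 0.470732 - (-0.424958)×(0.470732 - 1.010000)/(-0.424958 - 1.040301)
       = 0.627132
Iteration 3:
  f(0.470732) = -0.424958
  f(0.627132) = -0.126220
  x_4 = 0.627132 - (-0.126220)×(0.627132 - 0.470732)/(-0.126220 - (-0.424958))
       = 0.693213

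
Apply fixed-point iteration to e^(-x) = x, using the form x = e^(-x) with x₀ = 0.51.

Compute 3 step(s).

Equation: e^(-x) = x
Fixed-point form: x = e^(-x)
x₀ = 0.51

x_1 = g(0.510000) = 0.600496
x_2 = g(0.600496) = 0.548540
x_3 = g(0.548540) = 0.577793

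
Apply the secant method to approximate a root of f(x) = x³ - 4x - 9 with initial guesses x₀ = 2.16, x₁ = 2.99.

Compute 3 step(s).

f(x) = x³ - 4x - 9
x₀ = 2.16, x₁ = 2.99

Secant formula: x_{n+1} = x_n - f(x_n)(x_n - x_{n-1})/(f(x_n) - f(x_{n-1}))

Iteration 1:
  f(2.160000) = -7.562304
  f(2.990000) = 5.770899
  x_2 = 2.990000 - 5.770899×(2.990000 - 2.160000)/(5.770899 - (-7.562304))
       = 2.630758
Iteration 2:
  f(2.990000) = 5.770899
  f(2.630758) = -1.315851
  x_3 = 2.630758 - (-1.315851)×(2.630758 - 2.990000)/(-1.315851 - 5.770899)
       = 2.697461
Iteration 3:
  f(2.630758) = -1.315851
  f(2.697461) = -0.162316
  x_4 = 2.697461 - (-0.162316)×(2.697461 - 2.630758)/(-0.162316 - (-1.315851))
       = 2.706847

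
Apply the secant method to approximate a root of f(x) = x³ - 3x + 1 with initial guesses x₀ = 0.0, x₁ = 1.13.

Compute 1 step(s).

f(x) = x³ - 3x + 1
x₀ = 0.0, x₁ = 1.13

Secant formula: x_{n+1} = x_n - f(x_n)(x_n - x_{n-1})/(f(x_n) - f(x_{n-1}))

Iteration 1:
  f(0.000000) = 1.000000
  f(1.130000) = -0.947103
  x_2 = 1.130000 - (-0.947103)×(1.130000 - 0.000000)/(-0.947103 - 1.000000)
       = 0.580349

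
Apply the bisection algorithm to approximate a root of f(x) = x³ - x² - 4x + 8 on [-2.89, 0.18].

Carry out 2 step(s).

f(x) = x³ - x² - 4x + 8
Initial interval: [-2.89, 0.18]

Iteration 1:
  c_1 = (-2.890000 + 0.180000)/2 = -1.355000
  f(c_1) = f(-1.355000) = 9.096161
  f(a) × f(c) < 0, new interval: [-2.890000, -1.355000]
Iteration 2:
  c_2 = (-2.890000 + (-1.355000))/2 = -2.122500
  f(c_2) = f(-2.122500) = 2.423118
  f(a) × f(c) < 0, new interval: [-2.890000, -2.122500]

After 2 iteration(s), the approximation is c_2 = -2.122500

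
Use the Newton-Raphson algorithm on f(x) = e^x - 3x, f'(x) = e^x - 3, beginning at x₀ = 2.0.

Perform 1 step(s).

f(x) = e^x - 3x
f'(x) = e^x - 3
x₀ = 2.0

Newton-Raphson formula: x_{n+1} = x_n - f(x_n)/f'(x_n)

Iteration 1:
  f(2.000000) = 1.389056
  f'(2.000000) = 4.389056
  x_1 = 2.000000 - 1.389056/4.389056 = 1.683518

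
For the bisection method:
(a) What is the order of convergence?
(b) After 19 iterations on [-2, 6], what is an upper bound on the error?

(a) Bisection has linear (order 1) convergence; the error is halved each step.

(b) Error bound = (b-a)/2^n = (6 - (-2))/2^{19}
    = 8/2^{19}

(a) 1 (linear); (b) error ≤ 1.53e-05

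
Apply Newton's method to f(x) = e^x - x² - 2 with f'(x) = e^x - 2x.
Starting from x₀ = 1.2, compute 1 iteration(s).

f(x) = e^x - x² - 2
f'(x) = e^x - 2x
x₀ = 1.2

Newton-Raphson formula: x_{n+1} = x_n - f(x_n)/f'(x_n)

Iteration 1:
  f(1.200000) = -0.119883
  f'(1.200000) = 0.920117
  x_1 = 1.200000 - (-0.119883)/0.920117 = 1.330291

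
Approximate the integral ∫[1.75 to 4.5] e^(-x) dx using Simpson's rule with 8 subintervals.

f(x) = e^(-x)
a = 1.75, b = 4.5, n = 8
h = (b - a)/n = 0.343750

Simpson's rule: (h/3)[f(x₀) + 4f(x₁) + 2f(x₂) + ... + f(xₙ)]

x_0 = 1.7500, f(x_0) = 0.173774, coefficient = 1
x_1 = 2.0938, f(x_1) = 0.123224, coefficient = 4
x_2 = 2.4375, f(x_2) = 0.087379, coefficient = 2
x_3 = 2.7812, f(x_3) = 0.061961, coefficient = 4
x_4 = 3.1250, f(x_4) = 0.043937, coefficient = 2
x_5 = 3.4688, f(x_5) = 0.031156, coefficient = 4
x_6 = 3.8125, f(x_6) = 0.022093, coefficient = 2
x_7 = 4.1562, f(x_7) = 0.015666, coefficient = 4
x_8 = 4.5000, f(x_8) = 0.011109, coefficient = 1

I ≈ (0.343750/3) × 1.419730 = 0.162677
Exact value: 0.162665
Error: 0.000012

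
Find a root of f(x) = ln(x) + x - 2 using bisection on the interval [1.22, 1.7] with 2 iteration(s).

f(x) = ln(x) + x - 2
Initial interval: [1.22, 1.7]

Iteration 1:
  c_1 = (1.220000 + 1.700000)/2 = 1.460000
  f(c_1) = f(1.460000) = -0.161564
  f(a) × f(c) ≥ 0, new interval: [1.460000, 1.700000]
Iteration 2:
  c_2 = (1.460000 + 1.700000)/2 = 1.580000
  f(c_2) = f(1.580000) = 0.037425
  f(a) × f(c) < 0, new interval: [1.460000, 1.580000]

After 2 iteration(s), the approximation is c_2 = 1.580000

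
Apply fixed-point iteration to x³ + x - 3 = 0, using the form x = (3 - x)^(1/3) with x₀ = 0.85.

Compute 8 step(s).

Equation: x³ + x - 3 = 0
Fixed-point form: x = (3 - x)^(1/3)
x₀ = 0.85

x_1 = g(0.850000) = 1.290663
x_2 = g(1.290663) = 1.195664
x_3 = g(1.195664) = 1.217416
x_4 = g(1.217416) = 1.212504
x_5 = g(1.212504) = 1.213617
x_6 = g(1.213617) = 1.213365
x_7 = g(1.213365) = 1.213422
x_8 = g(1.213422) = 1.213409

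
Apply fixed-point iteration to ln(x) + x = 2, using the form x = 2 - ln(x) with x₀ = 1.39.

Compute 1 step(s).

Equation: ln(x) + x = 2
Fixed-point form: x = 2 - ln(x)
x₀ = 1.39

x_1 = g(1.390000) = 1.670696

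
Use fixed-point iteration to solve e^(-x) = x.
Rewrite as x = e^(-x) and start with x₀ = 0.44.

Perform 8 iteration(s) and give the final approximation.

Equation: e^(-x) = x
Fixed-point form: x = e^(-x)
x₀ = 0.44

x_1 = g(0.440000) = 0.644036
x_2 = g(0.644036) = 0.525168
x_3 = g(0.525168) = 0.591456
x_4 = g(0.591456) = 0.553521
x_5 = g(0.553521) = 0.574922
x_6 = g(0.574922) = 0.562749
x_7 = g(0.562749) = 0.569641
x_8 = g(0.569641) = 0.565728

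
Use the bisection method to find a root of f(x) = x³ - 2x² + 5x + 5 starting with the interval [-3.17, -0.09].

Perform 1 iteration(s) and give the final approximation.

f(x) = x³ - 2x² + 5x + 5
Initial interval: [-3.17, -0.09]

Iteration 1:
  c_1 = (-3.170000 + (-0.090000))/2 = -1.630000
  f(c_1) = f(-1.630000) = -12.794547
  f(a) × f(c) ≥ 0, new interval: [-1.630000, -0.090000]

After 1 iteration(s), the approximation is c_1 = -1.630000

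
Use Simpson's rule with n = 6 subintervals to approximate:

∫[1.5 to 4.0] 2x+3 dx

f(x) = 2x+3
a = 1.5, b = 4.0, n = 6
h = (b - a)/n = 0.416667

Simpson's rule: (h/3)[f(x₀) + 4f(x₁) + 2f(x₂) + ... + f(xₙ)]

x_0 = 1.5000, f(x_0) = 6.000000, coefficient = 1
x_1 = 1.9167, f(x_1) = 6.833333, coefficient = 4
x_2 = 2.3333, f(x_2) = 7.666667, coefficient = 2
x_3 = 2.7500, f(x_3) = 8.500000, coefficient = 4
x_4 = 3.1667, f(x_4) = 9.333333, coefficient = 2
x_5 = 3.5833, f(x_5) = 10.166667, coefficient = 4
x_6 = 4.0000, f(x_6) = 11.000000, coefficient = 1

I ≈ (0.416667/3) × 153.000000 = 21.250000
Exact value: 21.250000
Error: 0.000000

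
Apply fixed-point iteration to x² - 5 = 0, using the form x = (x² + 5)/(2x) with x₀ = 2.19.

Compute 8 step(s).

Equation: x² - 5 = 0
Fixed-point form: x = (x² + 5)/(2x)
x₀ = 2.19

x_1 = g(2.190000) = 2.236553
x_2 = g(2.236553) = 2.236068
x_3 = g(2.236068) = 2.236068
x_4 = g(2.236068) = 2.236068
x_5 = g(2.236068) = 2.236068
x_6 = g(2.236068) = 2.236068
x_7 = g(2.236068) = 2.236068
x_8 = g(2.236068) = 2.236068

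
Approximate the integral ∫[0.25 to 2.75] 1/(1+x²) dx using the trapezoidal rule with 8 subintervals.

f(x) = 1/(1+x²)
a = 0.25, b = 2.75, n = 8
h = (b - a)/n = 0.312500

Trapezoidal rule: (h/2)[f(x₀) + 2f(x₁) + 2f(x₂) + ... + f(xₙ)]

x_0 = 0.2500, f(x_0) = 0.941176, coefficient = 1
x_1 = 0.5625, f(x_1) = 0.759644, coefficient = 2
x_2 = 0.8750, f(x_2) = 0.566372, coefficient = 2
x_3 = 1.1875, f(x_3) = 0.414911, coefficient = 2
x_4 = 1.5000, f(x_4) = 0.307692, coefficient = 2
x_5 = 1.8125, f(x_5) = 0.233364, coefficient = 2
x_6 = 2.1250, f(x_6) = 0.181303, coefficient = 2
x_7 = 2.4375, f(x_7) = 0.144063, coefficient = 2
x_8 = 2.7500, f(x_8) = 0.116788, coefficient = 1

I ≈ (0.312500/2) × 6.272662 = 0.980103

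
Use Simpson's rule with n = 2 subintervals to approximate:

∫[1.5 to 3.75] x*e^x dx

f(x) = x*e^x
a = 1.5, b = 3.75, n = 2
h = (b - a)/n = 1.125000

Simpson's rule: (h/3)[f(x₀) + 4f(x₁) + 2f(x₂) + ... + f(xₙ)]

x_0 = 1.5000, f(x_0) = 6.722534, coefficient = 1
x_1 = 2.6250, f(x_1) = 36.237007, coefficient = 4
x_2 = 3.7500, f(x_2) = 159.454058, coefficient = 1

I ≈ (1.125000/3) × 311.124620 = 116.671733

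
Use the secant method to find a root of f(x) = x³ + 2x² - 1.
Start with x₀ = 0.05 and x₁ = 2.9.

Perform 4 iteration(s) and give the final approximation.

f(x) = x³ + 2x² - 1
x₀ = 0.05, x₁ = 2.9

Secant formula: x_{n+1} = x_n - f(x_n)(x_n - x_{n-1})/(f(x_n) - f(x_{n-1}))

Iteration 1:
  f(0.050000) = -0.994875
  f(2.900000) = 40.209000
  x_2 = 2.900000 - 40.209000×(2.900000 - 0.050000)/(40.209000 - (-0.994875))
       = 0.118814
Iteration 2:
  f(2.900000) = 40.209000
  f(0.118814) = -0.970089
  x_3 = 0.118814 - (-0.970089)×(0.118814 - 2.900000)/(-0.970089 - 40.209000)
       = 0.184332
Iteration 3:
  f(0.118814) = -0.970089
  f(0.184332) = -0.925780
  x_4 = 0.184332 - (-0.925780)×(0.184332 - 0.118814)/(-0.925780 - (-0.970089))
       = 1.553244
Iteration 4:
  f(0.184332) = -0.925780
  f(1.553244) = 7.572444
  x_5 = 1.553244 - 7.572444×(1.553244 - 0.184332)/(7.572444 - (-0.925780))
       = 0.333459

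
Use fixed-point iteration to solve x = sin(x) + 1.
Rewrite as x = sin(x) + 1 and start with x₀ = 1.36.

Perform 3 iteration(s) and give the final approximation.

Equation: x = sin(x) + 1
Fixed-point form: x = sin(x) + 1
x₀ = 1.36

x_1 = g(1.360000) = 1.977865
x_2 = g(1.977865) = 1.918285
x_3 = g(1.918285) = 1.940231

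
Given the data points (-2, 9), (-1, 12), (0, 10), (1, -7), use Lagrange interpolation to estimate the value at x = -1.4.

Lagrange interpolation formula:
P(x) = Σ yᵢ × Lᵢ(x)
where Lᵢ(x) = Π_{j≠i} (x - xⱼ)/(xᵢ - xⱼ)

L_0(-1.4) = (-1.4 - (-1))/(-2 - (-1)) × (-1.4 - 0)/(-2 - 0) × (-1.4 - 1)/(-2 - 1) = 0.224000
L_1(-1.4) = (-1.4 - (-2))/(-1 - (-2)) × (-1.4 - 0)/(-1 - 0) × (-1.4 - 1)/(-1 - 1) = 1.008000
L_2(-1.4) = (-1.4 - (-2))/(0 - (-2)) × (-1.4 - (-1))/(0 - (-1)) × (-1.4 - 1)/(0 - 1) = -0.288000
L_3(-1.4) = (-1.4 - (-2))/(1 - (-2)) × (-1.4 - (-1))/(1 - (-1)) × (-1.4 - 0)/(1 - 0) = 0.056000

P(-1.4) = 9×L_0(-1.4) + 12×L_1(-1.4) + 10×L_2(-1.4) + (-7)×L_3(-1.4)
P(-1.4) = 10.840000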